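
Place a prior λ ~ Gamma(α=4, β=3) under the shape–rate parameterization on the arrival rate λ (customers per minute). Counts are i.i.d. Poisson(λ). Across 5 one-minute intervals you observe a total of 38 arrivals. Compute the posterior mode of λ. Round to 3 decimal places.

λ̂_MAP = 5.125

Σxᵢ = 38, n = 5.
Posterior ∝ λ^3e^(−3λ) · λ^38e^(−5λ) = λ^41e^(−8λ), i.e. Gamma(shape=42, rate=8).
The mode of a Gamma(a, b) with a ≥ 1 (shape–rate) is (a−1)/b = 41/8 ≈ 5.125.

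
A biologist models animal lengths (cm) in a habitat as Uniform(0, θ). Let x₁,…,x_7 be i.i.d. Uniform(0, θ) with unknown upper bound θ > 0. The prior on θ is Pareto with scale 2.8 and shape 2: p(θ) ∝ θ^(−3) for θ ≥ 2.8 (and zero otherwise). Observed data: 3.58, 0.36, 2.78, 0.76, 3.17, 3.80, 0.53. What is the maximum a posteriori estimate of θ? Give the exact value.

θ̂_MAP = 3.80

The Uniform(0, θ) likelihood is θ^(−n) for θ ≥ max(xᵢ), zero otherwise. Here max(xᵢ) = 3.80.
Posterior ∝ θ^(−3) · θ^(−7) = θ^(−10) on θ ≥ max(2.8, 3.80) = 3.80.
This density is strictly decreasing in θ, so the posterior mode lies at the lower boundary of the support.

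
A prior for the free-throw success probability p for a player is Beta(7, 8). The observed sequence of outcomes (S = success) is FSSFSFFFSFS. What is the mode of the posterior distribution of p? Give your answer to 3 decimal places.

p̂_MAP = 0.458

Prior: Beta(7, 8).
Data: 5 successes in 11 trials (from the sequence). The binomial likelihood contributes p^5(1−p)^6, so the posterior is Beta(7+5, 8+6) = Beta(12, 14).
For Beta(a, b) with a, b > 1 the mode is (a−1)/(a+b−2) = 11/24 ≈ 0.458.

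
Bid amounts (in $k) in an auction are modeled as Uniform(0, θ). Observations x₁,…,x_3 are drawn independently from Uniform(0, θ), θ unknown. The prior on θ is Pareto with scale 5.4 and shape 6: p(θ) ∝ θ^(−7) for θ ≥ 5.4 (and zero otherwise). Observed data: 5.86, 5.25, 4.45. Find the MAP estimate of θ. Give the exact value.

θ̂_MAP = 5.86

The Uniform(0, θ) likelihood is θ^(−n) for θ ≥ max(xᵢ), zero otherwise. Here max(xᵢ) = 5.86.
Posterior ∝ θ^(−7) · θ^(−3) = θ^(−10) on θ ≥ max(5.4, 5.86) = 5.86.
This density is strictly decreasing in θ, so the posterior mode lies at the lower boundary of the support.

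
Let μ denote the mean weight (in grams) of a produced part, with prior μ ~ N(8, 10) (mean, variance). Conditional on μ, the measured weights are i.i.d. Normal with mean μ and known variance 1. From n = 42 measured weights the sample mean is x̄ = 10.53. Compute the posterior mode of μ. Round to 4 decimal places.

n = 42, x̄ = 10.53.
For a Normal prior and Normal likelihood with known variance, the posterior is Normal; its mode equals its mean, the precision-weighted average.
Prior precision 1/σ₀² = 1/10 = 0.1; data precision n/σ² = 42/1 = 42.
μ̂ = (0.1·8 + 42·10.53) / (0.1 + 42) = 443.06/42.1 = 22153/2105 ≈ 10.5240.

μ̂_MAP = 10.5240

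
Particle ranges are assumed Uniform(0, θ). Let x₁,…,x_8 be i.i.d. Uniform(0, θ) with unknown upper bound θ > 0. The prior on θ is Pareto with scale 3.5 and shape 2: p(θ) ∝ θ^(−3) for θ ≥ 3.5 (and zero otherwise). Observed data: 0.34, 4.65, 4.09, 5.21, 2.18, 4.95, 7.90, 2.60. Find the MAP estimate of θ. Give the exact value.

θ̂_MAP = 7.90

The Uniform(0, θ) likelihood is θ^(−n) for θ ≥ max(xᵢ), zero otherwise. Here max(xᵢ) = 7.90.
Posterior ∝ θ^(−3) · θ^(−8) = θ^(−11) on θ ≥ max(3.5, 7.90) = 7.90.
This density is strictly decreasing in θ, so the posterior mode lies at the lower boundary of the support.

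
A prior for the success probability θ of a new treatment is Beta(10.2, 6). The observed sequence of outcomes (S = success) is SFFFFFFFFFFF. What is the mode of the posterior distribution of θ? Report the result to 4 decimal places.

θ̂_MAP = 0.3893

Prior: Beta(10.2, 6).
Data: 1 success in 12 trials (from the sequence). The binomial likelihood contributes θ(1−θ)^11, so the posterior is Beta(10.2+1, 6+11) = Beta(11.2, 17).
For Beta(a, b) with a, b > 1 the mode is (a−1)/(a+b−2) = 10.2/26.2 ≈ 0.3893.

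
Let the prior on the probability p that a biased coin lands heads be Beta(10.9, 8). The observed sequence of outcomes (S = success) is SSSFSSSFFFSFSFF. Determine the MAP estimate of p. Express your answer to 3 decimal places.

p̂_MAP = 0.561

Prior: Beta(10.9, 8).
Data: 8 successes in 15 trials (from the sequence). The binomial likelihood contributes p^8(1−p)^7, so the posterior is Beta(10.9+8, 8+7) = Beta(18.9, 15).
For Beta(a, b) with a, b > 1 the mode is (a−1)/(a+b−2) = 17.9/31.9 ≈ 0.561.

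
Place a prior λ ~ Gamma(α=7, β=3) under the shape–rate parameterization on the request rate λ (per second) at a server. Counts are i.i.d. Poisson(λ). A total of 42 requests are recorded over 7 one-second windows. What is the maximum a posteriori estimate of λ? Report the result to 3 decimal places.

Σxᵢ = 42, n = 7.
Posterior ∝ λ^6e^(−3λ) · λ^42e^(−7λ) = λ^48e^(−10λ), i.e. Gamma(shape=49, rate=10).
The mode of a Gamma(a, b) with a ≥ 1 (shape–rate) is (a−1)/b = 48/10 ≈ 4.800.

λ̂_MAP = 4.800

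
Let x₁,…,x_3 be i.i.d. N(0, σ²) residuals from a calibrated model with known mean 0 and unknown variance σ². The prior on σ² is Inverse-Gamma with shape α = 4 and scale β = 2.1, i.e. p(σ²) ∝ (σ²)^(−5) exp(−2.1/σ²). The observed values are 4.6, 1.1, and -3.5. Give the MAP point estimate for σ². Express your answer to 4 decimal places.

Sum of squared deviations about the known mean: SS = (4.6−0)² + (1.1−0)² + (-3.5−0)² = 34.62.
The Normal likelihood contributes (σ²)^(−n/2) exp(−SS/(2σ²)), so the posterior is Inverse-Gamma(α + n/2, β + SS/2) = Inverse-Gamma(5.5, 19.41).
The mode of Inverse-Gamma(a, b) is b/(a+1) = 19.41/6.5 ≈ 2.9862.

σ̂²_MAP = 2.9862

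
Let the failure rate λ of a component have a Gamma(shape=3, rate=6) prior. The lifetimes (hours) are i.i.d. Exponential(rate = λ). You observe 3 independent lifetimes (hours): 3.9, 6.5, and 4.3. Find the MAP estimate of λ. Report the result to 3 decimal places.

λ̂_MAP = 0.242

The Exponential(rate=λ) likelihood is ∝ λ^n e^(−λΣtᵢ). Here n = 3 and Σtᵢ = 3.9 + 6.5 + 4.3 = 14.7.
Posterior ∝ λ^2e^(−6λ) · λ^3e^(−14.7λ) = λ^5e^(−20.7λ), i.e. Gamma(6, 20.7).
Mode = (a−1)/b = 5/20.7 ≈ 0.242.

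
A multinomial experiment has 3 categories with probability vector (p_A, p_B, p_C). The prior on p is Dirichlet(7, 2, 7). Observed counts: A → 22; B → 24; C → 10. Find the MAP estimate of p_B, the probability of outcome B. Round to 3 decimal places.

MAP estimate of p_B = 0.362

The posterior is Dirichlet(αᵢ + nᵢ) = Dirichlet(29, 26, 17).
For a Dirichlet(a₁,…,a_K) with all aᵢ > 1, the mode has j-th component (aⱼ − 1)/(Σaᵢ − K).
Here Σaᵢ = 72 and K = 3, so p_B = (26 − 1)/(72 − 3) = 25/69 ≈ 0.362.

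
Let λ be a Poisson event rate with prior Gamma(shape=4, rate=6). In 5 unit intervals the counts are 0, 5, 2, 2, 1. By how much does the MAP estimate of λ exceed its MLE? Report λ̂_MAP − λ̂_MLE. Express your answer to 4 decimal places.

Σxᵢ = 10. Posterior is Gamma(14, 11); MAP = (14−1)/11 = 13/11 ≈ 1.18182.
MLE = x̄ = 10/5 ≈ 2.00000.
Difference = 13/11 − 10/5 = -9/11 ≈ -0.8182.

MAP − MLE = -0.8182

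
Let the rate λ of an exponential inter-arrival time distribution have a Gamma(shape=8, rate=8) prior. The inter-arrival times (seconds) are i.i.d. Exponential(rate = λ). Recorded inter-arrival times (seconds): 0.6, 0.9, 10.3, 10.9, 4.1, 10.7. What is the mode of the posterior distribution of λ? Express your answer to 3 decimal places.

The Exponential(rate=λ) likelihood is ∝ λ^n e^(−λΣtᵢ). Here n = 6 and Σtᵢ = 0.6 + 0.9 + 10.3 + 10.9 + 4.1 + 10.7 = 37.5.
Posterior ∝ λ^7e^(−8λ) · λ^6e^(−37.5λ) = λ^13e^(−45.5λ), i.e. Gamma(14, 45.5).
Mode = (a−1)/b = 13/45.5 ≈ 0.286.

λ̂_MAP = 0.286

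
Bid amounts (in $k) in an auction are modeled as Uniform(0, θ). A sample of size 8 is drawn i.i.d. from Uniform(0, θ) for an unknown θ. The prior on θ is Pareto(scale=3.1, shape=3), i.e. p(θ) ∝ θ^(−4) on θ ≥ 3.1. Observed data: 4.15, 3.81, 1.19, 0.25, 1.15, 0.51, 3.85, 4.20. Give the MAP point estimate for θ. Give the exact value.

θ̂_MAP = 4.20

The Uniform(0, θ) likelihood is θ^(−n) for θ ≥ max(xᵢ), zero otherwise. Here max(xᵢ) = 4.20.
Posterior ∝ θ^(−4) · θ^(−8) = θ^(−12) on θ ≥ max(3.1, 4.20) = 4.20.
This density is strictly decreasing in θ, so the posterior mode lies at the lower boundary of the support.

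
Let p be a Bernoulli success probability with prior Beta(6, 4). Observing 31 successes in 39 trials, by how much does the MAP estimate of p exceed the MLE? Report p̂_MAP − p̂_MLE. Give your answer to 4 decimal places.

MAP − MLE = -0.0289

Posterior is Beta(37, 12); MAP = (37−1)/(49−2) = 36/47 ≈ 0.76596.
MLE ignores the prior: p̂_MLE = k/n = 31/39 ≈ 0.79487.
Difference = 36/47 − 31/39 = -53/1833 ≈ -0.0289.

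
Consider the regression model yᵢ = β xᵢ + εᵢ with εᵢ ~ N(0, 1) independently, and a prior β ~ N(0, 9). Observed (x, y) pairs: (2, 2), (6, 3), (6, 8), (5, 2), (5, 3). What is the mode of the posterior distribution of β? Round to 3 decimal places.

log p(β | y) = −Σ(yᵢ − βxᵢ)²/(2·1) − β²/(2·9) + const.
Setting the derivative to zero: Σxᵢ(yᵢ − βxᵢ)/1 − β/9 = 0, so β = Σxᵢyᵢ / (Σxᵢ² + σ²/τ²).
Σxᵢyᵢ = 2·2 + 6·3 + 6·8 + 5·2 + 5·3 = 95; Σxᵢ² = 126; σ²/τ² = 1/9.
β̂_MAP = 95 / (126 + 1/9) = 95/(1135/9) = 171/227 ≈ 0.753.

β̂_MAP = 0.753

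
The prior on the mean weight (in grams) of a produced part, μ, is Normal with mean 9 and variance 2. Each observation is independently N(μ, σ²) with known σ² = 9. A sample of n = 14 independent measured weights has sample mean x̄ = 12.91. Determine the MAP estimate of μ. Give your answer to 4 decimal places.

μ̂_MAP = 11.9589

n = 14, x̄ = 12.91.
For a Normal prior and Normal likelihood with known variance, the posterior is Normal; its mode equals its mean, the precision-weighted average.
Prior precision 1/σ₀² = 1/2 = 0.5; data precision n/σ² = 14/9.
μ̂ = (0.5·9 + (14/9)·12.91) / (0.5 + 14/9) = (5531/225)/(37/18) = 11062/925 ≈ 11.9589.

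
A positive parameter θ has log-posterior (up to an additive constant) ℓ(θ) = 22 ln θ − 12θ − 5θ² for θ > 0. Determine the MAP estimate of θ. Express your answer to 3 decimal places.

ℓ'(θ) = 22/θ − 12 − 10θ. Setting this to zero and multiplying by θ: 10θ² + 12θ − 22 = 0.
θ = (−12 + √(12² + 4·10·22)) / (2·10) = (−12 + √1024) / 20 = (−12 + 32)/20 = 1.
ℓ''(θ) = −22/θ² − 10 < 0, confirming a maximum.

θ̂_MAP = 1.000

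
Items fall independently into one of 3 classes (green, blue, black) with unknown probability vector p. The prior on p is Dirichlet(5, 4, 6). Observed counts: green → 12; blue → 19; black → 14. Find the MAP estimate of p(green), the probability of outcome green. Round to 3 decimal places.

The posterior is Dirichlet(αᵢ + nᵢ) = Dirichlet(17, 23, 20).
For a Dirichlet(a₁,…,a_K) with all aᵢ > 1, the mode has j-th component (aⱼ − 1)/(Σaᵢ − K).
Here Σaᵢ = 60 and K = 3, so p(green) = (17 − 1)/(60 − 3) = 16/57 ≈ 0.281.

MAP estimate of p(green) = 0.281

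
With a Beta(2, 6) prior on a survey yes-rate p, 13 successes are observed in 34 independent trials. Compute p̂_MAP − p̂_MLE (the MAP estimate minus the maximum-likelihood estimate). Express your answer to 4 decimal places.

MAP − MLE = -0.0324

Posterior is Beta(15, 27); MAP = (15−1)/(42−2) = 14/40 ≈ 0.35000.
MLE ignores the prior: p̂_MLE = k/n = 13/34 ≈ 0.38235.
Difference = 14/40 − 13/34 = -11/340 ≈ -0.0324.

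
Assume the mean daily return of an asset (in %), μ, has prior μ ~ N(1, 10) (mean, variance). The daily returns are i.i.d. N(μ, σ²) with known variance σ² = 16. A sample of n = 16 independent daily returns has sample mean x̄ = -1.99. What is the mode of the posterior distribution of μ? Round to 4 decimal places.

μ̂_MAP = -1.7182

n = 16, x̄ = -1.99.
For a Normal prior and Normal likelihood with known variance, the posterior is Normal; its mode equals its mean, the precision-weighted average.
Prior precision 1/σ₀² = 1/10 = 0.1; data precision n/σ² = 16/16 = 1.
μ̂ = (0.1·1 + 1·(-1.99)) / (0.1 + 1) = (-1.89)/1.1 = -189/110 ≈ -1.7182.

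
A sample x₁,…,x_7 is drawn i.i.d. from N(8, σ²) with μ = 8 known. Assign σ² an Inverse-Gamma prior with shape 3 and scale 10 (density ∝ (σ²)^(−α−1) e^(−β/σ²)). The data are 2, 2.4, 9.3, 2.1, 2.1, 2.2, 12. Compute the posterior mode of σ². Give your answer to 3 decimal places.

Sum of squared deviations about the known mean: SS = (2−8)² + (2.4−8)² + (9.3−8)² + (2.1−8)² + (2.1−8)² + (2.2−8)² + (12−8)² = 188.31.
The Normal likelihood contributes (σ²)^(−n/2) exp(−SS/(2σ²)), so the posterior is Inverse-Gamma(α + n/2, β + SS/2) = Inverse-Gamma(6.5, 104.155).
The mode of Inverse-Gamma(a, b) is b/(a+1) = 104.155/7.5 ≈ 13.887.

σ̂²_MAP = 13.887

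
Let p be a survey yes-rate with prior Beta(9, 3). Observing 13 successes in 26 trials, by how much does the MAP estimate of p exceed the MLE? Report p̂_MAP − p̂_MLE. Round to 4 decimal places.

Posterior is Beta(22, 16); MAP = (22−1)/(38−2) = 21/36 ≈ 0.58333.
MLE ignores the prior: p̂_MLE = k/n = 13/26 ≈ 0.50000.
Difference = 21/36 − 13/26 = 1/12 ≈ 0.0833.

MAP − MLE = 0.0833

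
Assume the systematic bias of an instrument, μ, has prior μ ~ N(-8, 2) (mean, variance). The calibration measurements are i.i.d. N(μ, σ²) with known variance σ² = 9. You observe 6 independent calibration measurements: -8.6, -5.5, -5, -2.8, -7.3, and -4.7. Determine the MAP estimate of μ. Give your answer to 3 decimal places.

n = 6; x̄ = ((-8.6) + (-5.5) + (-5) + (-2.8) + (-7.3) + (-4.7))/6 = -33.9/6 = -5.65.
For a Normal prior and Normal likelihood with known variance, the posterior is Normal; its mode equals its mean, the precision-weighted average.
Prior precision 1/σ₀² = 1/2 = 0.5; data precision n/σ² = 6/9 = 2/3.
μ̂ = (0.5·(-8) + (2/3)·(-5.65)) / (0.5 + 2/3) = (-233/30)/(7/6) = -233/35 ≈ -6.657.

μ̂_MAP = -6.657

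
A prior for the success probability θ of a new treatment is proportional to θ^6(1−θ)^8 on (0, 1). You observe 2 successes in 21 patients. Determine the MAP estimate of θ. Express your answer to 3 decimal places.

θ̂_MAP = 0.229

The prior density ∝ θ^6(1−θ)^8 is the kernel of Beta(7, 9).
Data: 2 successes in 21 trials. The binomial likelihood contributes θ^2(1−θ)^19, so the posterior is Beta(7+2, 9+19) = Beta(9, 28).
For Beta(a, b) with a, b > 1 the mode is (a−1)/(a+b−2) = 8/35 ≈ 0.229.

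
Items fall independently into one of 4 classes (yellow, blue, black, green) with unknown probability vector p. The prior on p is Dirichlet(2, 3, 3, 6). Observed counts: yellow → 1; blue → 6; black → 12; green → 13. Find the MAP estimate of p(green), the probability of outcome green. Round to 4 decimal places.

MAP estimate of p(green) = 0.4286

The posterior is Dirichlet(αᵢ + nᵢ) = Dirichlet(3, 9, 15, 19).
For a Dirichlet(a₁,…,a_K) with all aᵢ > 1, the mode has j-th component (aⱼ − 1)/(Σaᵢ − K).
Here Σaᵢ = 46 and K = 4, so p(green) = (19 − 1)/(46 − 4) = 18/42 ≈ 0.4286.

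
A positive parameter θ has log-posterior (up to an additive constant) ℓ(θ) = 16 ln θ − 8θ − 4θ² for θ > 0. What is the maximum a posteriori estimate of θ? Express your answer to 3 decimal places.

ℓ'(θ) = 16/θ − 8 − 8θ. Setting this to zero and multiplying by θ: 8θ² + 8θ − 16 = 0.
θ = (−8 + √(8² + 4·8·16)) / (2·8) = (−8 + √576) / 16 = (−8 + 24)/16 = 1.
ℓ''(θ) = −16/θ² − 8 < 0, confirming a maximum.

θ̂_MAP = 1.000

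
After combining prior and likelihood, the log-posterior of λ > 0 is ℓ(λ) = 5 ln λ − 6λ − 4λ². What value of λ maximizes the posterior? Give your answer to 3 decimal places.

λ̂_MAP = 0.500

ℓ'(λ) = 5/λ − 6 − 8λ. Setting this to zero and multiplying by λ: 8λ² + 6λ − 5 = 0.
λ = (−6 + √(6² + 4·8·5)) / (2·8) = (−6 + √196) / 16 = (−6 + 14)/16 = 1/2.
ℓ''(λ) = −5/λ² − 8 < 0, confirming a maximum.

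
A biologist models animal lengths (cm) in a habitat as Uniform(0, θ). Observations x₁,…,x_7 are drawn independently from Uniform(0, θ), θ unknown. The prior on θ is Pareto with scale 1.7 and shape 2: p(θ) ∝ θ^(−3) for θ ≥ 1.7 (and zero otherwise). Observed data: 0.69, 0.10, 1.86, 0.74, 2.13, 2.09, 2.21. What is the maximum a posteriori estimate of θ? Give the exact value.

θ̂_MAP = 2.21

The Uniform(0, θ) likelihood is θ^(−n) for θ ≥ max(xᵢ), zero otherwise. Here max(xᵢ) = 2.21.
Posterior ∝ θ^(−3) · θ^(−7) = θ^(−10) on θ ≥ max(1.7, 2.21) = 2.21.
This density is strictly decreasing in θ, so the posterior mode lies at the lower boundary of the support.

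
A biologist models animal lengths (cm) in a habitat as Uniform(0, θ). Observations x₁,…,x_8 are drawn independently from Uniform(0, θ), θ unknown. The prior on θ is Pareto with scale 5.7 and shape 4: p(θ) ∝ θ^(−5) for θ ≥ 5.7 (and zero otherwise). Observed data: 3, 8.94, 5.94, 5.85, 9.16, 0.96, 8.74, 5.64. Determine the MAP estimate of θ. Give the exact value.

θ̂_MAP = 9.16

The Uniform(0, θ) likelihood is θ^(−n) for θ ≥ max(xᵢ), zero otherwise. Here max(xᵢ) = 9.16.
Posterior ∝ θ^(−5) · θ^(−8) = θ^(−13) on θ ≥ max(5.7, 9.16) = 9.16.
This density is strictly decreasing in θ, so the posterior mode lies at the lower boundary of the support.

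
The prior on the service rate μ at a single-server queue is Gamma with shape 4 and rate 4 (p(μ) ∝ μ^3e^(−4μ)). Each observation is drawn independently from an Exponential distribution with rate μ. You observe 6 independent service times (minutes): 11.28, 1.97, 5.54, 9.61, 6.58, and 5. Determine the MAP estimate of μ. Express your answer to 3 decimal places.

μ̂_MAP = 0.205

The Exponential(rate=μ) likelihood is ∝ μ^n e^(−μΣtᵢ). Here n = 6 and Σtᵢ = 11.28 + 1.97 + 5.54 + 9.61 + 6.58 + 5 = 39.98.
Posterior ∝ μ^3e^(−4μ) · μ^6e^(−39.98μ) = μ^9e^(−43.98μ), i.e. Gamma(10, 43.98).
Mode = (a−1)/b = 9/43.98 ≈ 0.205.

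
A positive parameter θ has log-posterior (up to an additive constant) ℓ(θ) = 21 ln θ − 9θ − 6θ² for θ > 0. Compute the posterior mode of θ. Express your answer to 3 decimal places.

ℓ'(θ) = 21/θ − 9 − 12θ. Setting this to zero and multiplying by θ: 12θ² + 9θ − 21 = 0.
θ = (−9 + √(9² + 4·12·21)) / (2·12) = (−9 + √1089) / 24 = (−9 + 33)/24 = 1.
ℓ''(θ) = −21/θ² − 12 < 0, confirming a maximum.

θ̂_MAP = 1.000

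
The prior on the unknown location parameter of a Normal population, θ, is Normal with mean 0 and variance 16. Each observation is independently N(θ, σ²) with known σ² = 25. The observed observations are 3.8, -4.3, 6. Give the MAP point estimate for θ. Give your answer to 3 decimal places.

n = 3; x̄ = (3.8 + (-4.3) + 6)/3 = 5.5/3 = 11/6 ≈ 1.8333.
For a Normal prior and Normal likelihood with known variance, the posterior is Normal; its mode equals its mean, the precision-weighted average.
Prior precision 1/σ₀² = 1/16 = 0.0625; data precision n/σ² = 3/25 = 0.12.
θ̂ = (0.0625·0 + 0.12·(11/6)) / (0.0625 + 0.12) = 0.22/0.1825 = 88/73 ≈ 1.205.

θ̂_MAP = 1.205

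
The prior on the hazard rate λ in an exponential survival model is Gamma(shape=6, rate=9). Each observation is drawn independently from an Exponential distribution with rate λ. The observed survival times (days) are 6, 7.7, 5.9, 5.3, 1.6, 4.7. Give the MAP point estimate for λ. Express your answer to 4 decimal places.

The Exponential(rate=λ) likelihood is ∝ λ^n e^(−λΣtᵢ). Here n = 6 and Σtᵢ = 6 + 7.7 + 5.9 + 5.3 + 1.6 + 4.7 = 31.2.
Posterior ∝ λ^5e^(−9λ) · λ^6e^(−31.2λ) = λ^11e^(−40.2λ), i.e. Gamma(12, 40.2).
Mode = (a−1)/b = 11/40.2 ≈ 0.2736.

λ̂_MAP = 0.2736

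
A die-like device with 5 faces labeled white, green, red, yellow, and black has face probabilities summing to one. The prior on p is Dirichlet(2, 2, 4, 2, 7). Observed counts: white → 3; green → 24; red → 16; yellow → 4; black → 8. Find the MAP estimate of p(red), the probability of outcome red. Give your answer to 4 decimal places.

The posterior is Dirichlet(αᵢ + nᵢ) = Dirichlet(5, 26, 20, 6, 15).
For a Dirichlet(a₁,…,a_K) with all aᵢ > 1, the mode has j-th component (aⱼ − 1)/(Σaᵢ − K).
Here Σaᵢ = 72 and K = 5, so p(red) = (20 − 1)/(72 − 5) = 19/67 ≈ 0.2836.

MAP estimate of p(red) = 0.2836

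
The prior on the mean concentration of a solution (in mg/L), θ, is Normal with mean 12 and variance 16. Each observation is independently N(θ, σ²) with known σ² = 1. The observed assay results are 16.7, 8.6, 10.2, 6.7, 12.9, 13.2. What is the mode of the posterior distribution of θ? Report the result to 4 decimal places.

θ̂_MAP = 11.3897

n = 6; x̄ = (16.7 + 8.6 + 10.2 + 6.7 + 12.9 + 13.2)/6 = 68.3/6 = 683/60 ≈ 11.3833.
For a Normal prior and Normal likelihood with known variance, the posterior is Normal; its mode equals its mean, the precision-weighted average.
Prior precision 1/σ₀² = 1/16 = 0.0625; data precision n/σ² = 6/1 = 6.
θ̂ = (0.0625·12 + 6·(683/60)) / (0.0625 + 6) = 69.05/6.0625 = 5524/485 ≈ 11.3897.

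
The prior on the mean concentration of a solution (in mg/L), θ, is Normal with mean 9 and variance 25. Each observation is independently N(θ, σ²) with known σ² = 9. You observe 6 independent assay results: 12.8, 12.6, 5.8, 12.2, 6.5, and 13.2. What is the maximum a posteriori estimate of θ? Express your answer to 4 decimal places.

n = 6; x̄ = (12.8 + 12.6 + 5.8 + 12.2 + 6.5 + 13.2)/6 = 63.1/6 = 631/60 ≈ 10.5167.
For a Normal prior and Normal likelihood with known variance, the posterior is Normal; its mode equals its mean, the precision-weighted average.
Prior precision 1/σ₀² = 1/25 = 0.04; data precision n/σ² = 6/9 = 2/3.
θ̂ = (0.04·9 + (2/3)·(631/60)) / (0.04 + 2/3) = (3317/450)/(53/75) = 3317/318 ≈ 10.4308.

θ̂_MAP = 10.4308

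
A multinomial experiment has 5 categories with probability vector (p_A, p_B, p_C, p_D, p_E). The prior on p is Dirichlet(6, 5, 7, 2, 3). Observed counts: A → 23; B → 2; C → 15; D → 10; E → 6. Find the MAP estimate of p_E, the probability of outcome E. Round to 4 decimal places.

The posterior is Dirichlet(αᵢ + nᵢ) = Dirichlet(29, 7, 22, 12, 9).
For a Dirichlet(a₁,…,a_K) with all aᵢ > 1, the mode has j-th component (aⱼ − 1)/(Σaᵢ − K).
Here Σaᵢ = 79 and K = 5, so p_E = (9 − 1)/(79 − 5) = 8/74 ≈ 0.1081.

MAP estimate of p_E = 0.1081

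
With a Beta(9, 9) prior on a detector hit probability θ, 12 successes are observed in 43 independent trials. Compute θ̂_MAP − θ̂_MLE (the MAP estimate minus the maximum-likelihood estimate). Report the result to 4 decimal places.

Posterior is Beta(21, 40); MAP = (21−1)/(61−2) = 20/59 ≈ 0.33898.
MLE ignores the prior: θ̂_MLE = k/n = 12/43 ≈ 0.27907.
Difference = 20/59 − 12/43 = 152/2537 ≈ 0.0599.

MAP − MLE = 0.0599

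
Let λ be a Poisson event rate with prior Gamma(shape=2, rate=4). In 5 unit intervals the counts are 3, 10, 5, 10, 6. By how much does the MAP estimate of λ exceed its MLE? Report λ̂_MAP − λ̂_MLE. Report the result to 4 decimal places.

Σxᵢ = 34. Posterior is Gamma(36, 9); MAP = (36−1)/9 = 35/9 ≈ 3.88889.
MLE = x̄ = 34/5 ≈ 6.80000.
Difference = 35/9 − 34/5 = -131/45 ≈ -2.9111.

MAP − MLE = -2.9111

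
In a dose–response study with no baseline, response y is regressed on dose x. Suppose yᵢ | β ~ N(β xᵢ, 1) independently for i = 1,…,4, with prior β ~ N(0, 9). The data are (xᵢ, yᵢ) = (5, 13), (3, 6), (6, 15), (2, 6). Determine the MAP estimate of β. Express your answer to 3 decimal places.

log p(β | y) = −Σ(yᵢ − βxᵢ)²/(2·1) − β²/(2·9) + const.
Setting the derivative to zero: Σxᵢ(yᵢ − βxᵢ)/1 − β/9 = 0, so β = Σxᵢyᵢ / (Σxᵢ² + σ²/τ²).
Σxᵢyᵢ = 5·13 + 3·6 + 6·15 + 2·6 = 185; Σxᵢ² = 74; σ²/τ² = 1/9.
β̂_MAP = 185 / (74 + 1/9) = 185/(667/9) = 1665/667 ≈ 2.496.

β̂_MAP = 2.496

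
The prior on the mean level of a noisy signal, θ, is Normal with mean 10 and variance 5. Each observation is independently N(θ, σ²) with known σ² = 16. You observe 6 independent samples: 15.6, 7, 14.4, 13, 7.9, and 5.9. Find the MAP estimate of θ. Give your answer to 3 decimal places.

n = 6; x̄ = (15.6 + 7 + 14.4 + 13 + 7.9 + 5.9)/6 = 63.8/6 = 319/30 ≈ 10.6333.
For a Normal prior and Normal likelihood with known variance, the posterior is Normal; its mode equals its mean, the precision-weighted average.
Prior precision 1/σ₀² = 1/5 = 0.2; data precision n/σ² = 6/16 = 0.375.
θ̂ = (0.2·10 + 0.375·(319/30)) / (0.2 + 0.375) = 5.9875/0.575 = 479/46 ≈ 10.413.

θ̂_MAP = 10.413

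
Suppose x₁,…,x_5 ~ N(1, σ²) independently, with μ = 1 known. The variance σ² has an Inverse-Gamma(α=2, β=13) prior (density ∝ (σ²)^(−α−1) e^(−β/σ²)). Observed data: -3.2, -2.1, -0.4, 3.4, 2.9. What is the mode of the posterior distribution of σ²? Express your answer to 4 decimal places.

σ̂²_MAP = 5.8709

Sum of squared deviations about the known mean: SS = (-3.2−1)² + (-2.1−1)² + (-0.4−1)² + (3.4−1)² + (2.9−1)² = 38.58.
The Normal likelihood contributes (σ²)^(−n/2) exp(−SS/(2σ²)), so the posterior is Inverse-Gamma(α + n/2, β + SS/2) = Inverse-Gamma(4.5, 32.29).
The mode of Inverse-Gamma(a, b) is b/(a+1) = 32.29/5.5 ≈ 5.8709.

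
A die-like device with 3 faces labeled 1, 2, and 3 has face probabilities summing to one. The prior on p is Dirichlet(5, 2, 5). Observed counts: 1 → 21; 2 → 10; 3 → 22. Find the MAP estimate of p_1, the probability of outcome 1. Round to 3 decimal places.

MAP estimate: 0.403

The posterior is Dirichlet(αᵢ + nᵢ) = Dirichlet(26, 12, 27).
For a Dirichlet(a₁,…,a_K) with all aᵢ > 1, the mode has j-th component (aⱼ − 1)/(Σaᵢ − K).
Here Σaᵢ = 65 and K = 3, so p_1 = (26 − 1)/(65 − 3) = 25/62 ≈ 0.403.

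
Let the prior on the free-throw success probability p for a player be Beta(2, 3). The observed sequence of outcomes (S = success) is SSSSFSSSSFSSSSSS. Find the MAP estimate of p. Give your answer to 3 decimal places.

Prior: Beta(2, 3).
Data: 14 successes in 16 trials (from the sequence). The binomial likelihood contributes p^14(1−p)^2, so the posterior is Beta(2+14, 3+2) = Beta(16, 5).
For Beta(a, b) with a, b > 1 the mode is (a−1)/(a+b−2) = 15/19 ≈ 0.789.

p̂_MAP = 0.789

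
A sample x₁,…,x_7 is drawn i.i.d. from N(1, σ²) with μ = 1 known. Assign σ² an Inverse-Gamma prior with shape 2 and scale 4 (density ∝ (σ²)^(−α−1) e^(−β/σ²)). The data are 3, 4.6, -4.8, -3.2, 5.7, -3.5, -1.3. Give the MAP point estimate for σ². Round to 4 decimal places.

Sum of squared deviations about the known mean: SS = (3−1)² + (4.6−1)² + (-4.8−1)² + (-3.2−1)² + (5.7−1)² + (-3.5−1)² + (-1.3−1)² = 115.87.
The Normal likelihood contributes (σ²)^(−n/2) exp(−SS/(2σ²)), so the posterior is Inverse-Gamma(α + n/2, β + SS/2) = Inverse-Gamma(5.5, 61.935).
The mode of Inverse-Gamma(a, b) is b/(a+1) = 61.935/6.5 ≈ 9.5285.

σ̂²_MAP = 9.5285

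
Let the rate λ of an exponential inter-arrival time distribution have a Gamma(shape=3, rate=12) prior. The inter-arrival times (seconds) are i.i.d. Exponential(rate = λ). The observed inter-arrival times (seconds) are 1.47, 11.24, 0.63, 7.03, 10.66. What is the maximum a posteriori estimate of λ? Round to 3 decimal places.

The Exponential(rate=λ) likelihood is ∝ λ^n e^(−λΣtᵢ). Here n = 5 and Σtᵢ = 1.47 + 11.24 + 0.63 + 7.03 + 10.66 = 31.03.
Posterior ∝ λ^2e^(−12λ) · λ^5e^(−31.03λ) = λ^7e^(−43.03λ), i.e. Gamma(8, 43.03).
Mode = (a−1)/b = 7/43.03 ≈ 0.163.

λ̂_MAP = 0.163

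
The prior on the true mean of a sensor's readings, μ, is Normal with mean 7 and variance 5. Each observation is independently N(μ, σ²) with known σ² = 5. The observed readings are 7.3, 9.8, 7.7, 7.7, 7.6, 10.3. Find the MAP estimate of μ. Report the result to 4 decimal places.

n = 6; x̄ = (7.3 + 9.8 + 7.7 + 7.7 + 7.6 + 10.3)/6 = 50.4/6 = 8.4.
For a Normal prior and Normal likelihood with known variance, the posterior is Normal; its mode equals its mean, the precision-weighted average.
Prior precision 1/σ₀² = 1/5 = 0.2; data precision n/σ² = 6/5 = 1.2.
μ̂ = (0.2·7 + 1.2·8.4) / (0.2 + 1.2) = 11.48/1.4 = 8.2000.

μ̂_MAP = 8.2000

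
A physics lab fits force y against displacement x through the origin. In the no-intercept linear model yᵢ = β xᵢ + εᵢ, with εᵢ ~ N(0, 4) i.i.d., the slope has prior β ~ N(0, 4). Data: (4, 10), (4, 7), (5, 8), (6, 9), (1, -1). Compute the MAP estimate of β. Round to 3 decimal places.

log p(β | y) = −Σ(yᵢ − βxᵢ)²/(2·4) − β²/(2·4) + const.
Setting the derivative to zero: Σxᵢ(yᵢ − βxᵢ)/4 − β/4 = 0, so β = Σxᵢyᵢ / (Σxᵢ² + σ²/τ²).
Σxᵢyᵢ = 4·10 + 4·7 + 5·8 + 6·9 + 1·(-1) = 161; Σxᵢ² = 94; σ²/τ² = 1.
β̂_MAP = 161 / (94 + 1) = 161/95 ≈ 1.695.

β̂_MAP = 1.695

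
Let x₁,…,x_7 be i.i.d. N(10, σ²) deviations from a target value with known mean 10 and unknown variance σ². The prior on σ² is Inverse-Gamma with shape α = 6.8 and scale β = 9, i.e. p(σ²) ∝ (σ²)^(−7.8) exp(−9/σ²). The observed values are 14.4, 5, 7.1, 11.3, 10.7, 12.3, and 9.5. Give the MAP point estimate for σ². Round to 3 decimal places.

σ̂²_MAP = 3.473

Sum of squared deviations about the known mean: SS = (14.4−10)² + (5−10)² + (7.1−10)² + (11.3−10)² + (10.7−10)² + (12.3−10)² + (9.5−10)² = 60.49.
The Normal likelihood contributes (σ²)^(−n/2) exp(−SS/(2σ²)), so the posterior is Inverse-Gamma(α + n/2, β + SS/2) = Inverse-Gamma(10.3, 39.245).
The mode of Inverse-Gamma(a, b) is b/(a+1) = 39.245/11.3 ≈ 3.473.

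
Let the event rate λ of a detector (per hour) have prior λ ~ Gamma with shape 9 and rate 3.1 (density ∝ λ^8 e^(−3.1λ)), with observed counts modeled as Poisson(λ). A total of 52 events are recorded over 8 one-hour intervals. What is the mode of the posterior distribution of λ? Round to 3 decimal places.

Σxᵢ = 52, n = 8.
Posterior ∝ λ^8e^(−3.1λ) · λ^52e^(−8λ) = λ^60e^(−11.1λ), i.e. Gamma(shape=61, rate=11.1).
The mode of a Gamma(a, b) with a ≥ 1 (shape–rate) is (a−1)/b = 60/11.1 ≈ 5.405.

λ̂_MAP = 5.405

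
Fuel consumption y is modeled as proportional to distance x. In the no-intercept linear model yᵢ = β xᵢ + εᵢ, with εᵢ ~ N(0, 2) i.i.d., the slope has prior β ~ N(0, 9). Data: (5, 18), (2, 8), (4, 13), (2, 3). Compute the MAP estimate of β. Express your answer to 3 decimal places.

β̂_MAP = 3.332

log p(β | y) = −Σ(yᵢ − βxᵢ)²/(2·2) − β²/(2·9) + const.
Setting the derivative to zero: Σxᵢ(yᵢ − βxᵢ)/2 − β/9 = 0, so β = Σxᵢyᵢ / (Σxᵢ² + σ²/τ²).
Σxᵢyᵢ = 5·18 + 2·8 + 4·13 + 2·3 = 164; Σxᵢ² = 49; σ²/τ² = 2/9.
β̂_MAP = 164 / (49 + 2/9) = 164/(443/9) = 1476/443 ≈ 3.332.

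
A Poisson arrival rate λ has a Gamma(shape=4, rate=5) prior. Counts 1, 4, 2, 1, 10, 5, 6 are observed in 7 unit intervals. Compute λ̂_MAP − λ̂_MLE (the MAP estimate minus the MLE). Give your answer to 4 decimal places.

Σxᵢ = 29. Posterior is Gamma(33, 12); MAP = (33−1)/12 = 32/12 ≈ 2.66667.
MLE = x̄ = 29/7 ≈ 4.14286.
Difference = 32/12 − 29/7 = -31/21 ≈ -1.4762.

MAP − MLE = -1.4762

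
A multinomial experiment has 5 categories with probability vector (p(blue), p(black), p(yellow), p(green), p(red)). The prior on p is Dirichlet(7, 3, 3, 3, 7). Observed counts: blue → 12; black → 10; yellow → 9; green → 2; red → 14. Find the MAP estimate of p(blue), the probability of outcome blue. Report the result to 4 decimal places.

MAP estimate of p(blue) = 0.2769

The posterior is Dirichlet(αᵢ + nᵢ) = Dirichlet(19, 13, 12, 5, 21).
For a Dirichlet(a₁,…,a_K) with all aᵢ > 1, the mode has j-th component (aⱼ − 1)/(Σaᵢ − K).
Here Σaᵢ = 70 and K = 5, so p(blue) = (19 − 1)/(70 − 5) = 18/65 ≈ 0.2769.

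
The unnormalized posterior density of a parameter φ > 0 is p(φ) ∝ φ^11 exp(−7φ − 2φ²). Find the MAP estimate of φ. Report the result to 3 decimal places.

ℓ'(φ) = 11/φ − 7 − 4φ. Setting this to zero and multiplying by φ: 4φ² + 7φ − 11 = 0.
φ = (−7 + √(7² + 4·4·11)) / (2·4) = (−7 + √225) / 8 = (−7 + 15)/8 = 1.
ℓ''(φ) = −11/φ² − 4 < 0, confirming a maximum.

φ̂_MAP = 1.000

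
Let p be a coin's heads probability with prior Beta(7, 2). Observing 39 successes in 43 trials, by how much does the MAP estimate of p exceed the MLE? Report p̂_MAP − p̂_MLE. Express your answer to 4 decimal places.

MAP − MLE = -0.0070

Posterior is Beta(46, 6); MAP = (46−1)/(52−2) = 45/50 ≈ 0.90000.
MLE ignores the prior: p̂_MLE = k/n = 39/43 ≈ 0.90698.
Difference = 45/50 − 39/43 = -3/430 ≈ -0.0070.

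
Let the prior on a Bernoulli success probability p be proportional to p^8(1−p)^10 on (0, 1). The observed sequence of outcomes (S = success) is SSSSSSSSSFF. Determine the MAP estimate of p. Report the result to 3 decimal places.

The prior density ∝ p^8(1−p)^10 is the kernel of Beta(9, 11).
Data: 9 successes in 11 trials (from the sequence). The binomial likelihood contributes p^9(1−p)^2, so the posterior is Beta(9+9, 11+2) = Beta(18, 13).
For Beta(a, b) with a, b > 1 the mode is (a−1)/(a+b−2) = 17/29 ≈ 0.586.

p̂_MAP = 0.586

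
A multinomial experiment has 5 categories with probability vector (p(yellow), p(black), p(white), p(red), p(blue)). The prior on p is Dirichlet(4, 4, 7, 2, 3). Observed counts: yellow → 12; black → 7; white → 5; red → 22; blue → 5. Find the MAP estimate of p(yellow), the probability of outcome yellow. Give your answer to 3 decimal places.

MAP estimate of p(yellow) = 0.227

The posterior is Dirichlet(αᵢ + nᵢ) = Dirichlet(16, 11, 12, 24, 8).
For a Dirichlet(a₁,…,a_K) with all aᵢ > 1, the mode has j-th component (aⱼ − 1)/(Σaᵢ − K).
Here Σaᵢ = 71 and K = 5, so p(yellow) = (16 − 1)/(71 − 5) = 15/66 ≈ 0.227.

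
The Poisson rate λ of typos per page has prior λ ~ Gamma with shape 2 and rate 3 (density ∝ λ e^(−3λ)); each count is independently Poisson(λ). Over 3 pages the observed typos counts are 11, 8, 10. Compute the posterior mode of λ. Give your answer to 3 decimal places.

λ̂_MAP = 5.000

Σxᵢ = 11+8+10 = 29, with n = 3.
Posterior ∝ λe^(−3λ) · λ^29e^(−3λ) = λ^30e^(−6λ), i.e. Gamma(shape=31, rate=6).
The mode of a Gamma(a, b) with a ≥ 1 (shape–rate) is (a−1)/b = 30/6 ≈ 5.000.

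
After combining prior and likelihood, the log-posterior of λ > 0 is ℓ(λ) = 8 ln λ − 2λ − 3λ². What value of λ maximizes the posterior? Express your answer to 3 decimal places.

λ̂_MAP = 1.000

ℓ'(λ) = 8/λ − 2 − 6λ. Setting this to zero and multiplying by λ: 6λ² + 2λ − 8 = 0.
λ = (−2 + √(2² + 4·6·8)) / (2·6) = (−2 + √196) / 12 = (−2 + 14)/12 = 1.
ℓ''(λ) = −8/λ² − 6 < 0, confirming a maximum.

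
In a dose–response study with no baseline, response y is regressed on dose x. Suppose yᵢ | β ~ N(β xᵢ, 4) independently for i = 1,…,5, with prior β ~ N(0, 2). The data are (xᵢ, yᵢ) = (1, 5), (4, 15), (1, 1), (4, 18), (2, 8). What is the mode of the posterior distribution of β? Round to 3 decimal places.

log p(β | y) = −Σ(yᵢ − βxᵢ)²/(2·4) − β²/(2·2) + const.
Setting the derivative to zero: Σxᵢ(yᵢ − βxᵢ)/4 − β/2 = 0, so β = Σxᵢyᵢ / (Σxᵢ² + σ²/τ²).
Σxᵢyᵢ = 1·5 + 4·15 + 1·1 + 4·18 + 2·8 = 154; Σxᵢ² = 38; σ²/τ² = 2.
β̂_MAP = 154 / (38 + 2) = 154/40 ≈ 3.850.

β̂_MAP = 3.850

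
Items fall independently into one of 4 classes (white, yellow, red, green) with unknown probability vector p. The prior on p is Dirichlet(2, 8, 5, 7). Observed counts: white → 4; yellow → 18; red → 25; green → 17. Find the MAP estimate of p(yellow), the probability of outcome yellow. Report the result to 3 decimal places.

The posterior is Dirichlet(αᵢ + nᵢ) = Dirichlet(6, 26, 30, 24).
For a Dirichlet(a₁,…,a_K) with all aᵢ > 1, the mode has j-th component (aⱼ − 1)/(Σaᵢ − K).
Here Σaᵢ = 86 and K = 4, so p(yellow) = (26 − 1)/(86 − 4) = 25/82 ≈ 0.305.

MAP estimate of p(yellow) = 0.305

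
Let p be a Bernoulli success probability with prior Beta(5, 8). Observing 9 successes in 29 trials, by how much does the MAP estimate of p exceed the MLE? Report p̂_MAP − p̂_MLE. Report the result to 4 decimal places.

Posterior is Beta(14, 28); MAP = (14−1)/(42−2) = 13/40 ≈ 0.32500.
MLE ignores the prior: p̂_MLE = k/n = 9/29 ≈ 0.31034.
Difference = 13/40 − 9/29 = 17/1160 ≈ 0.0147.

MAP − MLE = 0.0147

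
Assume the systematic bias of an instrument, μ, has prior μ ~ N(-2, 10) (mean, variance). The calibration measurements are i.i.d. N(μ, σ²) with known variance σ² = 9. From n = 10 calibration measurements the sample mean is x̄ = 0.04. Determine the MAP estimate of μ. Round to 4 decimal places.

n = 10, x̄ = 0.04.
For a Normal prior and Normal likelihood with known variance, the posterior is Normal; its mode equals its mean, the precision-weighted average.
Prior precision 1/σ₀² = 1/10 = 0.1; data precision n/σ² = 10/9.
μ̂ = (0.1·(-2) + (10/9)·0.04) / (0.1 + 10/9) = (-7/45)/(109/90) = -14/109 ≈ -0.1284.

μ̂_MAP = -0.1284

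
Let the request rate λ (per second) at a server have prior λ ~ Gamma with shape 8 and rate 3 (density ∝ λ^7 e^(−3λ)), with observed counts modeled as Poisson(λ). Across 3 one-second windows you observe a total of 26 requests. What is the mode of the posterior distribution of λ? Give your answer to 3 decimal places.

λ̂_MAP = 5.500

Σxᵢ = 26, n = 3.
Posterior ∝ λ^7e^(−3λ) · λ^26e^(−3λ) = λ^33e^(−6λ), i.e. Gamma(shape=34, rate=6).
The mode of a Gamma(a, b) with a ≥ 1 (shape–rate) is (a−1)/b = 33/6 ≈ 5.500.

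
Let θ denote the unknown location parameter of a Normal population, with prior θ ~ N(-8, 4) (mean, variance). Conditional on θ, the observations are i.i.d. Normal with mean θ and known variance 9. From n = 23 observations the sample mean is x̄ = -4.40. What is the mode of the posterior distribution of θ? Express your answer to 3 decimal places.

θ̂_MAP = -4.721

n = 23, x̄ = -4.40.
For a Normal prior and Normal likelihood with known variance, the posterior is Normal; its mode equals its mean, the precision-weighted average.
Prior precision 1/σ₀² = 1/4 = 0.25; data precision n/σ² = 23/9.
θ̂ = (0.25·(-8) + (23/9)·(-4.4)) / (0.25 + 23/9) = (-596/45)/(101/36) = -2384/505 ≈ -4.721.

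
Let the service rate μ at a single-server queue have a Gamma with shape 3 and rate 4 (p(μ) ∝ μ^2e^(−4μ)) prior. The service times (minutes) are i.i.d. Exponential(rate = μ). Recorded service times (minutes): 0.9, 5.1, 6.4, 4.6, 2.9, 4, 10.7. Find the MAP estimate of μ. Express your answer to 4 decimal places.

The Exponential(rate=μ) likelihood is ∝ μ^n e^(−μΣtᵢ). Here n = 7 and Σtᵢ = 0.9 + 5.1 + 6.4 + 4.6 + 2.9 + 4 + 10.7 = 34.6.
Posterior ∝ μ^2e^(−4μ) · μ^7e^(−34.6μ) = μ^9e^(−38.6μ), i.e. Gamma(10, 38.6).
Mode = (a−1)/b = 9/38.6 ≈ 0.2332.

μ̂_MAP = 0.2332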